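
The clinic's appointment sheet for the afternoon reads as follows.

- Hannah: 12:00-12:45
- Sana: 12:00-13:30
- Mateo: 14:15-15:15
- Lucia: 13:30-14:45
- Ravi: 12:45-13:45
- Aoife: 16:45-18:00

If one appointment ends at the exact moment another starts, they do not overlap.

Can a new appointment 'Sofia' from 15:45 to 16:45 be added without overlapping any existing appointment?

Hannah: ends 12:45 at or before Sofia starts 15:45 → clear.
Sana: ends 13:30 at or before Sofia starts 15:45 → clear.
Ravi: ends 13:45 at or before Sofia starts 15:45 → clear.
Lucia: ends 14:45 at or before Sofia starts 15:45 → clear.
Mateo: ends 15:15 at or before Sofia starts 15:45 → clear.
Aoife: starts 16:45 at or after Sofia ends 16:45 → clear.

Yes — the slot is free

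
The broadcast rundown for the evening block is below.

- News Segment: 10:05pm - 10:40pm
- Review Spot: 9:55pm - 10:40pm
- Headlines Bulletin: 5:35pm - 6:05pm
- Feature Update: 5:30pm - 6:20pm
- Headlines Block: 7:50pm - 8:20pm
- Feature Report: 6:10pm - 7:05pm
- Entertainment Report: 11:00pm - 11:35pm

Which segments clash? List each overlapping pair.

Sorted by start: Feature Update, Headlines Bulletin, Feature Report, Headlines Block, Review Spot, News Segment, Entertainment Report.
Headlines Bulletin starts before Feature Update ends → Feature Update and Headlines Bulletin overlap.
Feature Report starts before Feature Update ends → Feature Update and Feature Report overlap.
Headlines Block starts after Feature Update ends; Feature Update is clear from here.
Feature Report starts after Headlines Bulletin ends; Headlines Bulletin is clear from here.
Headlines Block starts after Feature Report ends; Feature Report is clear from here.
Review Spot starts after Headlines Block ends; Headlines Block is clear from here.
News Segment starts before Review Spot ends → Review Spot and News Segment overlap.
Entertainment Report starts after Review Spot ends.
Entertainment Report starts after News Segment ends.

Feature Report & Feature Update, Feature Update & Headlines Bulletin, News Segment & Review Spot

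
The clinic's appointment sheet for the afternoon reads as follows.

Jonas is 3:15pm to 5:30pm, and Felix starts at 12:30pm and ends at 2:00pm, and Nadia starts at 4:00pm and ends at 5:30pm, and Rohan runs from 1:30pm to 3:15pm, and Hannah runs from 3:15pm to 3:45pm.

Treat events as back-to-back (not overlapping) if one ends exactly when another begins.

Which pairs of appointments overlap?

Felix & Rohan, Hannah & Jonas, Jonas & Nadia

Sorted by start: Felix, Rohan, Jonas, Hannah, Nadia.
Rohan starts before Felix ends → Felix and Rohan overlap.
Jonas starts after Felix ends, so nothing later overlaps Felix either.
Jonas starts exactly when Rohan ends (back-to-back, no overlap), so nothing later overlaps Rohan either.
Hannah starts before Jonas ends → Jonas and Hannah overlap.
Nadia starts before Jonas ends → Jonas and Nadia overlap.
Nadia starts after Hannah ends.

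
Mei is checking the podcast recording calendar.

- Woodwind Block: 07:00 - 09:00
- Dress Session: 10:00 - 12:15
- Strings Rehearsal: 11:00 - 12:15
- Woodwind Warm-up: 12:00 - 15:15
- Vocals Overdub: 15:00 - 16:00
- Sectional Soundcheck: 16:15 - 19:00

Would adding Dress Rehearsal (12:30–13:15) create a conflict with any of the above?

Woodwind Block: ends 09:00 at or before Dress Rehearsal starts 12:30 → clear.
Dress Session: ends 12:15 at or before Dress Rehearsal starts 12:30 → clear.
Strings Rehearsal: ends 12:15 at or before Dress Rehearsal starts 12:30 → clear.
Woodwind Warm-up: starts 12:00 before Dress Rehearsal ends 13:15, and ends 15:15 after Dress Rehearsal starts 12:30 → overlap.
Vocals Overdub: starts 15:00 at or after Dress Rehearsal ends 13:15 → clear.
Sectional Soundcheck: starts 16:15 at or after Dress Rehearsal ends 13:15 → clear.
Dress Rehearsal overlaps Woodwind Warm-up.

Yes — it overlaps Woodwind Warm-up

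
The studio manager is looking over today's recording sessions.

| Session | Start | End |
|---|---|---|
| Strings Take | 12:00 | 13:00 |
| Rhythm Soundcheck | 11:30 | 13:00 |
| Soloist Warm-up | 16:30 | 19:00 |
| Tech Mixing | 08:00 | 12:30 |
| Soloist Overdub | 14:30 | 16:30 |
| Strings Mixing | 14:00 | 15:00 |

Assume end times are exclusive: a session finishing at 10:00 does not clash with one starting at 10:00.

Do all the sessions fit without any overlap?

No

Sorted by start: Tech Mixing, Rhythm Soundcheck, Strings Take, Strings Mixing, Soloist Overdub, Soloist Warm-up.
Rhythm Soundcheck starts before Tech Mixing ends → Tech Mixing and Rhythm Soundcheck overlap.
That's a conflict, so the schedule is not conflict-free.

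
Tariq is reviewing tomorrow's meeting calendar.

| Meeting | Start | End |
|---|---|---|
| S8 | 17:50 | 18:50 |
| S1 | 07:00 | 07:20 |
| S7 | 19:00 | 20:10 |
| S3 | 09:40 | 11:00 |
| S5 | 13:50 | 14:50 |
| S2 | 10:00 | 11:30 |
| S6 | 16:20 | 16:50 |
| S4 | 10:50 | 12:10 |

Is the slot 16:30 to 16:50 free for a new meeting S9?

S1: ends 07:20 at or before S9 starts 16:30 → clear.
S3: ends 11:00 at or before S9 starts 16:30 → clear.
S2: ends 11:30 at or before S9 starts 16:30 → clear.
S4: ends 12:10 at or before S9 starts 16:30 → clear.
S5: ends 14:50 at or before S9 starts 16:30 → clear.
S6: starts 16:20 before S9 ends 16:50, and ends 16:50 after S9 starts 16:30 → overlap.
S8: starts 17:50 at or after S9 ends 16:50 → clear.
S7: starts 19:00 at or after S9 ends 16:50 → clear.
S9 overlaps S6.

No — it overlaps S6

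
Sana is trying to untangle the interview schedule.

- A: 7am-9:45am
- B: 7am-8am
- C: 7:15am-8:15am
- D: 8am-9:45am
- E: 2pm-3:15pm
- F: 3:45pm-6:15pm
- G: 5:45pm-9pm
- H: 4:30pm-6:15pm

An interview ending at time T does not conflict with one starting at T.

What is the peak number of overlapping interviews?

3

Sort all start/end points and keep a running count:
7am start A → 1
7am start B → 2
7:15am start C → 3
8am end B → 2
8am start D → 3
8:15am end C → 2
9:45am end A → 1
9:45am end D → 0
2pm start E → 1
3:15pm end E → 0
3:45pm start F → 1
4:30pm start H → 2
5:45pm start G → 3
6:15pm end F → 2
6:15pm end H → 1
9pm end G → 0
Peak is 3, at 7:15am (A, B, C).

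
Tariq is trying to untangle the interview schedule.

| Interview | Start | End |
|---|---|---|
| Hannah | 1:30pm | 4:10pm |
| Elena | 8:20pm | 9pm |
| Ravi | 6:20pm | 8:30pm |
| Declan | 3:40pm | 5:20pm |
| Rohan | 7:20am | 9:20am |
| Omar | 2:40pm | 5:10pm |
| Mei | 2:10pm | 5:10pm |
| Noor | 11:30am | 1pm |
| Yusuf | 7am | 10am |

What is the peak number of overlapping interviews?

Sweep the timeline, counting +1 at each start and −1 at each end (ends before starts at a tie):
7am start Yusuf → 1
7:20am start Rohan → 2
9:20am end Rohan → 1
10am end Yusuf → 0
11:30am start Noor → 1
1pm end Noor → 0
1:30pm start Hannah → 1
2:10pm start Mei → 2
2:40pm start Omar → 3
3:40pm start Declan → 4
4:10pm end Hannah → 3
5:10pm end Mei → 2
5:10pm end Omar → 1
5:20pm end Declan → 0
6:20pm start Ravi → 1
8:20pm start Elena → 2
8:30pm end Ravi → 1
9pm end Elena → 0
Peak is 4, at 3:40pm (Declan, Hannah, Mei, Omar).

4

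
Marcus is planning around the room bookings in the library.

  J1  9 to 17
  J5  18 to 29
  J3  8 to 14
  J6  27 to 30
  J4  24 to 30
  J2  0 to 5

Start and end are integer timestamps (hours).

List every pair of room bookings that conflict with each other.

J1 & J3, J4 & J5, J4 & J6, J5 & J6

Check each pair: they overlap iff neither finishes before the other starts.
Sorted by start: J2, J3, J1, J5, J4, J6.
J3 starts after J2 ends, so J2 has no further overlaps.
J1 starts before J3 ends → J3 and J1 overlap.
J5 starts after J3 ends, so J3 has no further overlaps.
J5 starts after J1 ends, so J1 has no further overlaps.
J4 starts before J5 ends → J5 and J4 overlap.
J6 starts before J5 ends → J5 and J6 overlap.
J6 starts before J4 ends → J4 and J6 overlap.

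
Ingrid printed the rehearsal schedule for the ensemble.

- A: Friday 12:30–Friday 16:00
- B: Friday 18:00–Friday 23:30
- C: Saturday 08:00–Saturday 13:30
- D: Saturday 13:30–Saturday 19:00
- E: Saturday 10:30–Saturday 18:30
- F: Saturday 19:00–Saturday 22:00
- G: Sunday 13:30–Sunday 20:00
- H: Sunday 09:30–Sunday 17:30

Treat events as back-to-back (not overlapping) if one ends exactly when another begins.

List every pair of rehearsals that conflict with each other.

Sorted by start: A, B, C, E, D, F, H, G.
B starts after A ends, so nothing later overlaps A either.
C starts after B ends, so nothing later overlaps B either.
E starts before C ends → C and E overlap.
D starts exactly when C ends (back-to-back, no overlap), so nothing later overlaps C either.
D starts before E ends → E and D overlap.
F starts after E ends, so nothing later overlaps E either.
F starts exactly when D ends (back-to-back, no overlap), so nothing later overlaps D either.
H starts after F ends, so nothing later overlaps F either.
G starts before H ends → H and G overlap.

C & E, D & E, G & H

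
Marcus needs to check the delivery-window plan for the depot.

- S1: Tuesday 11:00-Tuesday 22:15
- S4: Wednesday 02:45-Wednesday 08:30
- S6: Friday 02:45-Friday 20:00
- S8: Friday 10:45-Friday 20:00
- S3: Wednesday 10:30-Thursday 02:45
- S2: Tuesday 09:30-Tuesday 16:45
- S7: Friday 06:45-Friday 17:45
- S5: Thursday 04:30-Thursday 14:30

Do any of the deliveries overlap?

Sorted by start: S2, S1, S4, S3, S5, S6, S7, S8.
S1 starts before S2 ends → S2 and S1 overlap.
That's a conflict, so the schedule is not conflict-free.

Yes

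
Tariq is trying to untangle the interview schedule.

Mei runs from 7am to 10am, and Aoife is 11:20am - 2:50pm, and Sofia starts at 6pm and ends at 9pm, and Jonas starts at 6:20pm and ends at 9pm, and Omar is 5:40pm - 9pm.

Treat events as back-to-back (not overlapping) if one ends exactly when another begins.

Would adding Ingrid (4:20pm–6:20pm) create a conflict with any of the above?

Yes — it overlaps Omar, Sofia

Mei: ends 10am at or before Ingrid starts 4:20pm → clear.
Aoife: ends 2:50pm at or before Ingrid starts 4:20pm → clear.
Omar: starts 5:40pm before Ingrid ends 6:20pm, and ends 9pm after Ingrid starts 4:20pm → overlap.
Sofia: starts 6pm before Ingrid ends 6:20pm, and ends 9pm after Ingrid starts 4:20pm → overlap.
Jonas: starts 6:20pm at or after Ingrid ends 6:20pm → clear.
Ingrid overlaps Sofia, Omar.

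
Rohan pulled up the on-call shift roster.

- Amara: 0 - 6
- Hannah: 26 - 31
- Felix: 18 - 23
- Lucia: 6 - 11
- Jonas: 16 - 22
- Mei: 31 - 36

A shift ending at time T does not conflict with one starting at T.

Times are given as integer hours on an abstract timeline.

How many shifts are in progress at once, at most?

2

Sort all start/end points and keep a running count:
0 start Amara → 1
6 end Amara → 0
6 start Lucia → 1
11 end Lucia → 0
16 start Jonas → 1
18 start Felix → 2
22 end Jonas → 1
23 end Felix → 0
26 start Hannah → 1
31 end Hannah → 0
31 start Mei → 1
36 end Mei → 0
Peak is 2, at 18 (Felix, Jonas).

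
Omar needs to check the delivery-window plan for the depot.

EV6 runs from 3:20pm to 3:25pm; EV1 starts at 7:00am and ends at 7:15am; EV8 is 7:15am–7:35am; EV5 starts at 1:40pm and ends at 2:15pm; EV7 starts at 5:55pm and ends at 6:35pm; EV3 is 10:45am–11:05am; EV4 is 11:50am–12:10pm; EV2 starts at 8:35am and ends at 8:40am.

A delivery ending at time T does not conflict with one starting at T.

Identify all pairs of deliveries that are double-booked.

no conflicts

Sorted by start: EV1, EV8, EV2, EV3, EV4, EV5, EV6, EV7.
EV8 starts exactly when EV1 ends (back-to-back, no overlap) — done with EV1.
EV2 starts after EV8 ends — done with EV8.
EV3 starts after EV2 ends — done with EV2.
EV4 starts after EV3 ends — done with EV3.
EV5 starts after EV4 ends — done with EV4.
EV6 starts after EV5 ends — done with EV5.
EV7 starts after EV6 ends.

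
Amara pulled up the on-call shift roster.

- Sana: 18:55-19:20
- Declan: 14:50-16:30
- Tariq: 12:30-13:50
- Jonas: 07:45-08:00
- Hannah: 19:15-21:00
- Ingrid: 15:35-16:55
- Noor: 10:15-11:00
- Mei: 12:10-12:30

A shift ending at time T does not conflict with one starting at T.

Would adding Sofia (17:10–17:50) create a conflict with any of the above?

Jonas: ends 08:00 at or before Sofia starts 17:10 → clear.
Noor: ends 11:00 at or before Sofia starts 17:10 → clear.
Mei: ends 12:30 at or before Sofia starts 17:10 → clear.
Tariq: ends 13:50 at or before Sofia starts 17:10 → clear.
Declan: ends 16:30 at or before Sofia starts 17:10 → clear.
Ingrid: ends 16:55 at or before Sofia starts 17:10 → clear.
Sana: starts 18:55 at or after Sofia ends 17:50 → clear.
Hannah: starts 19:15 at or after Sofia ends 17:50 → clear.

No — it doesn't clash with anything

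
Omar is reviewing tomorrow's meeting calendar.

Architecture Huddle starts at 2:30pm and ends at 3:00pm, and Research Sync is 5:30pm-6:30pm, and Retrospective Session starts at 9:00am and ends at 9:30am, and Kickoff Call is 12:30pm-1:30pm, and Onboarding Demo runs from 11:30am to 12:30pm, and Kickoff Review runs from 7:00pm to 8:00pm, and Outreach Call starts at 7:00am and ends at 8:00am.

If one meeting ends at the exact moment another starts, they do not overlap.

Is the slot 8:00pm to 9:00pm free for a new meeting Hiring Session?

Outreach Call: ends 8:00am at or before Hiring Session starts 8:00pm → clear.
Retrospective Session: ends 9:30am at or before Hiring Session starts 8:00pm → clear.
Onboarding Demo: ends 12:30pm at or before Hiring Session starts 8:00pm → clear.
Kickoff Call: ends 1:30pm at or before Hiring Session starts 8:00pm → clear.
Architecture Huddle: ends 3:00pm at or before Hiring Session starts 8:00pm → clear.
Research Sync: ends 6:30pm at or before Hiring Session starts 8:00pm → clear.
Kickoff Review: ends 8:00pm at or before Hiring Session starts 8:00pm → clear.

Yes — the slot is free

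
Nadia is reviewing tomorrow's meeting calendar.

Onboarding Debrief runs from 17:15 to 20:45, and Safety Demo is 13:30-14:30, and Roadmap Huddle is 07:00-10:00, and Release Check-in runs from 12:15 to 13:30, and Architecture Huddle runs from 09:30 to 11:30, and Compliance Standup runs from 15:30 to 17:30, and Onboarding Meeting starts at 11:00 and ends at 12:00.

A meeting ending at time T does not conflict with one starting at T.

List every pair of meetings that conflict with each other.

Architecture Huddle & Onboarding Meeting, Architecture Huddle & Roadmap Huddle, Compliance Standup & Onboarding Debrief

Check each pair: they overlap iff neither finishes before the other starts.
Sorted by start: Roadmap Huddle, Architecture Huddle, Onboarding Meeting, Release Check-in, Safety Demo, Compliance Standup, Onboarding Debrief.
Architecture Huddle starts before Roadmap Huddle ends → Roadmap Huddle and Architecture Huddle overlap.
Onboarding Meeting starts after Roadmap Huddle ends, so nothing later overlaps Roadmap Huddle either.
Onboarding Meeting starts before Architecture Huddle ends → Architecture Huddle and Onboarding Meeting overlap.
Release Check-in starts after Architecture Huddle ends, so nothing later overlaps Architecture Huddle either.
Release Check-in starts after Onboarding Meeting ends, so nothing later overlaps Onboarding Meeting either.
Safety Demo starts exactly when Release Check-in ends (back-to-back, no overlap), so nothing later overlaps Release Check-in either.
Compliance Standup starts after Safety Demo ends, so nothing later overlaps Safety Demo either.
Onboarding Debrief starts before Compliance Standup ends → Compliance Standup and Onboarding Debrief overlap.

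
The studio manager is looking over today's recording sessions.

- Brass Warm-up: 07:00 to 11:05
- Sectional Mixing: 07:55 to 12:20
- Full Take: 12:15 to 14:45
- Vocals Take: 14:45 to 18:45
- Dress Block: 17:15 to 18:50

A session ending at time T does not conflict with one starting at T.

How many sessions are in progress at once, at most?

Walk through starts and ends in time order (an end at T is processed before a start at T):
07:00 start Brass Warm-up → 1
07:55 start Sectional Mixing → 2
11:05 end Brass Warm-up → 1
12:15 start Full Take → 2
12:20 end Sectional Mixing → 1
14:45 end Full Take → 0
14:45 start Vocals Take → 1
17:15 start Dress Block → 2
18:45 end Vocals Take → 1
18:50 end Dress Block → 0
Peak is 2, at 07:55 (Brass Warm-up, Sectional Mixing).

2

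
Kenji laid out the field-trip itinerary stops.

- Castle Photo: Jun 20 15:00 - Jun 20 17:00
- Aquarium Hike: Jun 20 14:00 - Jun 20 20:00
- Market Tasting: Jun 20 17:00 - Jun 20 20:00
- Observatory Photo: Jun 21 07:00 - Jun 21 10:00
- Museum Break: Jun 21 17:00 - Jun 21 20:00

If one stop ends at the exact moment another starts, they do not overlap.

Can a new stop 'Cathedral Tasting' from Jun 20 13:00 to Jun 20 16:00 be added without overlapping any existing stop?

No — it overlaps Aquarium Hike, Castle Photo

Aquarium Hike: starts Jun 20 14:00 before Cathedral Tasting ends Jun 20 16:00, and ends Jun 20 20:00 after Cathedral Tasting starts Jun 20 13:00 → overlap.
Castle Photo: starts Jun 20 15:00 before Cathedral Tasting ends Jun 20 16:00, and ends Jun 20 17:00 after Cathedral Tasting starts Jun 20 13:00 → overlap.
Market Tasting: starts Jun 20 17:00 at or after Cathedral Tasting ends Jun 20 16:00 → clear.
Observatory Photo: starts Jun 21 07:00 at or after Cathedral Tasting ends Jun 20 16:00 → clear.
Museum Break: starts Jun 21 17:00 at or after Cathedral Tasting ends Jun 20 16:00 → clear.
Cathedral Tasting overlaps Castle Photo, Aquarium Hike.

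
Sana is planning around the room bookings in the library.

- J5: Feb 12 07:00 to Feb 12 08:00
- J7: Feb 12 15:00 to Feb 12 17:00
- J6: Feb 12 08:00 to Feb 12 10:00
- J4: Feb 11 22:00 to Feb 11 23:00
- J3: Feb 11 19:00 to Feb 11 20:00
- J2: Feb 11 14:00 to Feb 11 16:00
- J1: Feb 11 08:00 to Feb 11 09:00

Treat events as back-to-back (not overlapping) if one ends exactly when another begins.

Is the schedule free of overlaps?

Sorted by start: J1, J2, J3, J4, J5, J6, J7.
J2 starts after J1 ends, so nothing later overlaps J1 either.
J3 starts after J2 ends, so nothing later overlaps J2 either.
J4 starts after J3 ends, so nothing later overlaps J3 either.
J5 starts after J4 ends, so nothing later overlaps J4 either.
J6 starts exactly when J5 ends (back-to-back, no overlap), so nothing later overlaps J5 either.
J7 starts after J6 ends.
Every pair is clear; the schedule has no overlaps.

Yes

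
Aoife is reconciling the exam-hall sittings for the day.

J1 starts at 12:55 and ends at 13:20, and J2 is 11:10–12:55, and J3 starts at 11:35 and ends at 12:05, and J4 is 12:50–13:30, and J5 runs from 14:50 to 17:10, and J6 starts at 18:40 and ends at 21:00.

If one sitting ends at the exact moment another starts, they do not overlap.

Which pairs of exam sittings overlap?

Sorted by start: J2, J3, J4, J1, J5, J6.
J3 starts before J2 ends → J2 and J3 overlap.
J4 starts before J2 ends → J2 and J4 overlap.
J1 starts exactly when J2 ends (back-to-back, no overlap) — done with J2.
J4 starts after J3 ends — done with J3.
J1 starts before J4 ends → J4 and J1 overlap.
J5 starts after J4 ends — done with J4.
J5 starts after J1 ends — done with J1.
J6 starts after J5 ends.

J1 & J4, J2 & J3, J2 & J4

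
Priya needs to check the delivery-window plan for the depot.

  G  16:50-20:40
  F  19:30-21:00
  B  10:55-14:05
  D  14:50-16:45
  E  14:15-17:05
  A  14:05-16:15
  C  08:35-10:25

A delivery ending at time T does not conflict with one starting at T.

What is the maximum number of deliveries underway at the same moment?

Sweep the timeline, counting +1 at each start and −1 at each end (ends before starts at a tie):
08:35 start C → 1
10:25 end C → 0
10:55 start B → 1
14:05 end B → 0
14:05 start A → 1
14:15 start E → 2
14:50 start D → 3
16:15 end A → 2
16:45 end D → 1
16:50 start G → 2
17:05 end E → 1
19:30 start F → 2
20:40 end G → 1
21:00 end F → 0
Peak is 3, at 14:50 (A, D, E).

3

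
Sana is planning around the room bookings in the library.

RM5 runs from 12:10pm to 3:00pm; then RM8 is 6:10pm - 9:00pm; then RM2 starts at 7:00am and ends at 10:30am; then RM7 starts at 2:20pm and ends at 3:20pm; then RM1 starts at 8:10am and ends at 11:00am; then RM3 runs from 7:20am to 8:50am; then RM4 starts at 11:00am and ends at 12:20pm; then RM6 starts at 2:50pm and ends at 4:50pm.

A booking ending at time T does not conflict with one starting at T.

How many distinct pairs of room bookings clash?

Two intervals overlap when each starts before the other ends.
Sorted by start: RM2, RM3, RM1, RM4, RM5, RM7, RM6, RM8.
RM3 starts before RM2 ends → RM2 and RM3 overlap.
RM1 starts before RM2 ends → RM2 and RM1 overlap.
RM4 starts after RM2 ends, so RM2 has no further overlaps.
RM1 starts before RM3 ends → RM3 and RM1 overlap.
RM4 starts after RM3 ends, so RM3 has no further overlaps.
RM4 starts exactly when RM1 ends (back-to-back, no overlap), so RM1 has no further overlaps.
RM5 starts before RM4 ends → RM4 and RM5 overlap.
RM7 starts after RM4 ends, so RM4 has no further overlaps.
RM7 starts before RM5 ends → RM5 and RM7 overlap.
RM6 starts before RM5 ends → RM5 and RM6 overlap.
RM8 starts after RM5 ends.
RM6 starts before RM7 ends → RM7 and RM6 overlap.
RM8 starts after RM7 ends.
RM8 starts after RM6 ends.
Overlapping pairs: RM1 & RM2, RM1 & RM3, RM2 & RM3, RM4 & RM5, RM5 & RM6, RM5 & RM7, RM6 & RM7 — 7 in total.

7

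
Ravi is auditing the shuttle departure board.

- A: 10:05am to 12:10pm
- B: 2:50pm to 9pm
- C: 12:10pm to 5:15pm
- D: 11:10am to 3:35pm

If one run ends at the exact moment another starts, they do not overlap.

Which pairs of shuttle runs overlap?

A & D, B & C, B & D, C & D

Sorted by start: A, D, C, B.
D starts before A ends → A and D overlap.
C starts exactly when A ends (back-to-back, no overlap); A is clear from here.
C starts before D ends → D and C overlap.
B starts before D ends → D and B overlap.
B starts before C ends → C and B overlap.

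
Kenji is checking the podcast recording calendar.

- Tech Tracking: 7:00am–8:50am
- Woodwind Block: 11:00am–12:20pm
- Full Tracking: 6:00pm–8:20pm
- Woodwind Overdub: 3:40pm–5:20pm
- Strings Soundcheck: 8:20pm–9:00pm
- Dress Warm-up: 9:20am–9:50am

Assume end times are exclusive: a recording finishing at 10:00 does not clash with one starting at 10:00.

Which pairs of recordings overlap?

Sorted by start: Tech Tracking, Dress Warm-up, Woodwind Block, Woodwind Overdub, Full Tracking, Strings Soundcheck.
Dress Warm-up starts after Tech Tracking ends; Tech Tracking is clear from here.
Woodwind Block starts after Dress Warm-up ends; Dress Warm-up is clear from here.
Woodwind Overdub starts after Woodwind Block ends; Woodwind Block is clear from here.
Full Tracking starts after Woodwind Overdub ends; Woodwind Overdub is clear from here.
Strings Soundcheck starts exactly when Full Tracking ends (back-to-back, no overlap).

none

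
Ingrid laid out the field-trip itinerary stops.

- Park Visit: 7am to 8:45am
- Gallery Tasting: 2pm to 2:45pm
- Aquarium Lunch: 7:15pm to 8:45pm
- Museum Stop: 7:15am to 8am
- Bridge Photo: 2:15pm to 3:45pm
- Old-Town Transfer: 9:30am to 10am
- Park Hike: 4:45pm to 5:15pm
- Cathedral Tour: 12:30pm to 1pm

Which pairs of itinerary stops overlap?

Sorted by start: Park Visit, Museum Stop, Old-Town Transfer, Cathedral Tour, Gallery Tasting, Bridge Photo, Park Hike, Aquarium Lunch.
Museum Stop starts before Park Visit ends → Park Visit and Museum Stop overlap.
Old-Town Transfer starts after Park Visit ends, so Park Visit has no further overlaps.
Old-Town Transfer starts after Museum Stop ends, so Museum Stop has no further overlaps.
Cathedral Tour starts after Old-Town Transfer ends, so Old-Town Transfer has no further overlaps.
Gallery Tasting starts after Cathedral Tour ends, so Cathedral Tour has no further overlaps.
Bridge Photo starts before Gallery Tasting ends → Gallery Tasting and Bridge Photo overlap.
Park Hike starts after Gallery Tasting ends, so Gallery Tasting has no further overlaps.
Park Hike starts after Bridge Photo ends, so Bridge Photo has no further overlaps.
Aquarium Lunch starts after Park Hike ends.

Bridge Photo & Gallery Tasting, Museum Stop & Park Visit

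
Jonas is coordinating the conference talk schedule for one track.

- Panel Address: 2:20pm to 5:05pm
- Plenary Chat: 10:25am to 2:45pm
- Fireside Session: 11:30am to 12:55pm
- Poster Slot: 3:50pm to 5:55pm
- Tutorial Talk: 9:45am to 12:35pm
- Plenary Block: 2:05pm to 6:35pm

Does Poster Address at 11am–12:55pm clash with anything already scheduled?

Yes — it overlaps Fireside Session, Plenary Chat, Tutorial Talk

Tutorial Talk: starts 9:45am before Poster Address ends 12:55pm, and ends 12:35pm after Poster Address starts 11am → overlap.
Plenary Chat: starts 10:25am before Poster Address ends 12:55pm, and ends 2:45pm after Poster Address starts 11am → overlap.
Fireside Session: starts 11:30am before Poster Address ends 12:55pm, and ends 12:55pm after Poster Address starts 11am → overlap.
Plenary Block: starts 2:05pm at or after Poster Address ends 12:55pm → clear.
Panel Address: starts 2:20pm at or after Poster Address ends 12:55pm → clear.
Poster Slot: starts 3:50pm at or after Poster Address ends 12:55pm → clear.
Poster Address overlaps Plenary Chat, Tutorial Talk, Fireside Session.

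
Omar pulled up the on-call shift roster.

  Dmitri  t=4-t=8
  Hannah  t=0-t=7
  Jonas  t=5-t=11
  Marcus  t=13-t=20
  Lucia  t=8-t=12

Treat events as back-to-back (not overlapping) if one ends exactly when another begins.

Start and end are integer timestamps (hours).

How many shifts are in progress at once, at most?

Sort all start/end points and keep a running count:
t=0 start Hannah → 1
t=4 start Dmitri → 2
t=5 start Jonas → 3
t=7 end Hannah → 2
t=8 end Dmitri → 1
t=8 start Lucia → 2
t=11 end Jonas → 1
t=12 end Lucia → 0
t=13 start Marcus → 1
t=20 end Marcus → 0
Peak is 3, at t=5 (Dmitri, Hannah, Jonas).

3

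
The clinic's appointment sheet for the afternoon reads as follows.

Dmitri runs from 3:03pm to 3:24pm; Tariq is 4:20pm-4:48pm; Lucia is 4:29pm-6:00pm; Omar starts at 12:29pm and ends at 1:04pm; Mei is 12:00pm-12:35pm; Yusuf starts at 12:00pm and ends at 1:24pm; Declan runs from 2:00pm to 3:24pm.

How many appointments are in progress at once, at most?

3

Sort all start/end points and keep a running count:
12:00pm start Mei → 1
12:00pm start Yusuf → 2
12:29pm start Omar → 3
12:35pm end Mei → 2
1:04pm end Omar → 1
1:24pm end Yusuf → 0
2:00pm start Declan → 1
3:03pm start Dmitri → 2
3:24pm end Declan → 1
3:24pm end Dmitri → 0
4:20pm start Tariq → 1
4:29pm start Lucia → 2
4:48pm end Tariq → 1
6:00pm end Lucia → 0
Peak is 3, at 12:29pm (Mei, Omar, Yusuf).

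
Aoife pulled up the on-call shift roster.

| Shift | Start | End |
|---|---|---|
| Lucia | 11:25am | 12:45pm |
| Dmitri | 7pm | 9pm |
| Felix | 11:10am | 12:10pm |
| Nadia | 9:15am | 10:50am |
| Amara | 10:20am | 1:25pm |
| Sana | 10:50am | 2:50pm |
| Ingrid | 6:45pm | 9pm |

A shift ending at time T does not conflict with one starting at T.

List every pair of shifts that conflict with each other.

Sorted by start: Nadia, Amara, Sana, Felix, Lucia, Ingrid, Dmitri.
Amara starts before Nadia ends → Nadia and Amara overlap.
Sana starts exactly when Nadia ends (back-to-back, no overlap), so Nadia has no further overlaps.
Sana starts before Amara ends → Amara and Sana overlap.
Felix starts before Amara ends → Amara and Felix overlap.
Lucia starts before Amara ends → Amara and Lucia overlap.
Ingrid starts after Amara ends, so Amara has no further overlaps.
Felix starts before Sana ends → Sana and Felix overlap.
Lucia starts before Sana ends → Sana and Lucia overlap.
Ingrid starts after Sana ends, so Sana has no further overlaps.
Lucia starts before Felix ends → Felix and Lucia overlap.
Ingrid starts after Felix ends, so Felix has no further overlaps.
Ingrid starts after Lucia ends, so Lucia has no further overlaps.
Dmitri starts before Ingrid ends → Ingrid and Dmitri overlap.

Amara & Felix, Amara & Lucia, Amara & Nadia, Amara & Sana, Dmitri & Ingrid, Felix & Lucia, Felix & Sana, Lucia & Sana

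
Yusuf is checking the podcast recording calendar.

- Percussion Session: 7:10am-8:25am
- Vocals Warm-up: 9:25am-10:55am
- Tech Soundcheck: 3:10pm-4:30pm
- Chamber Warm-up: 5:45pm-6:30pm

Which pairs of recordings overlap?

none

Check each pair: they overlap iff neither finishes before the other starts.
Sorted by start: Percussion Session, Vocals Warm-up, Tech Soundcheck, Chamber Warm-up.
Vocals Warm-up starts after Percussion Session ends — done with Percussion Session.
Tech Soundcheck starts after Vocals Warm-up ends — done with Vocals Warm-up.
Chamber Warm-up starts after Tech Soundcheck ends.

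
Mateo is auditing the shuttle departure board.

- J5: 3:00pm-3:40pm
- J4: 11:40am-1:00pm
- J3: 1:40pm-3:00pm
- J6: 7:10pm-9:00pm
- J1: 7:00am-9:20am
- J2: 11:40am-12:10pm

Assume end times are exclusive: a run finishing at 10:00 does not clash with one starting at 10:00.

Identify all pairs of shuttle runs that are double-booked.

J2 & J4

Sorted by start: J1, J2, J4, J3, J5, J6.
J2 starts after J1 ends, so nothing later overlaps J1 either.
J4 starts before J2 ends → J2 and J4 overlap.
J3 starts after J2 ends, so nothing later overlaps J2 either.
J3 starts after J4 ends, so nothing later overlaps J4 either.
J5 starts exactly when J3 ends (back-to-back, no overlap), so nothing later overlaps J3 either.
J6 starts after J5 ends.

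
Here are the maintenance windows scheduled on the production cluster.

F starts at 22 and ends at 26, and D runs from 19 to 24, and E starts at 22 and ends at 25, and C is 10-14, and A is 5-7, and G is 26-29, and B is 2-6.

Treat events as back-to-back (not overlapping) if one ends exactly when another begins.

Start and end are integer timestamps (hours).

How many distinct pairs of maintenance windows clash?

Check each pair: they overlap iff neither finishes before the other starts.
Sorted by start: B, A, C, D, E, F, G.
A starts before B ends → B and A overlap.
C starts after B ends, so B has no further overlaps.
C starts after A ends, so A has no further overlaps.
D starts after C ends, so C has no further overlaps.
E starts before D ends → D and E overlap.
F starts before D ends → D and F overlap.
G starts after D ends.
F starts before E ends → E and F overlap.
G starts after E ends.
G starts exactly when F ends (back-to-back, no overlap).
Overlapping pairs: A & B, D & E, D & F, E & F — 4 in total.

4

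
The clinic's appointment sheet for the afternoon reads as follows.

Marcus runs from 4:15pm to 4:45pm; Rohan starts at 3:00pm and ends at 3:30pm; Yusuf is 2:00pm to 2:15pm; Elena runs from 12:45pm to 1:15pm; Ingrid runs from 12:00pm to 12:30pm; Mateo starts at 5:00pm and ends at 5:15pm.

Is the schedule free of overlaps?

Yes

Check each pair: they overlap iff neither finishes before the other starts.
Sorted by start: Ingrid, Elena, Yusuf, Rohan, Marcus, Mateo.
Elena starts after Ingrid ends, so Ingrid has no further overlaps.
Yusuf starts after Elena ends, so Elena has no further overlaps.
Rohan starts after Yusuf ends, so Yusuf has no further overlaps.
Marcus starts after Rohan ends, so Rohan has no further overlaps.
Mateo starts after Marcus ends.
Every pair is clear; the schedule has no overlaps.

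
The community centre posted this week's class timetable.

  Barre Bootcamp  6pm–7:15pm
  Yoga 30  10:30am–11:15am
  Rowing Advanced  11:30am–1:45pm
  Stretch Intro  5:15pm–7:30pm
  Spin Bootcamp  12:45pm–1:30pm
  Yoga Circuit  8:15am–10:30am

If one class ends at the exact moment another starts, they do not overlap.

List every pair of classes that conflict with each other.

Barre Bootcamp & Stretch Intro, Rowing Advanced & Spin Bootcamp

Sorted by start: Yoga Circuit, Yoga 30, Rowing Advanced, Spin Bootcamp, Stretch Intro, Barre Bootcamp.
Yoga 30 starts exactly when Yoga Circuit ends (back-to-back, no overlap), so nothing later overlaps Yoga Circuit either.
Rowing Advanced starts after Yoga 30 ends, so nothing later overlaps Yoga 30 either.
Spin Bootcamp starts before Rowing Advanced ends → Rowing Advanced and Spin Bootcamp overlap.
Stretch Intro starts after Rowing Advanced ends, so nothing later overlaps Rowing Advanced either.
Stretch Intro starts after Spin Bootcamp ends, so nothing later overlaps Spin Bootcamp either.
Barre Bootcamp starts before Stretch Intro ends → Stretch Intro and Barre Bootcamp overlap.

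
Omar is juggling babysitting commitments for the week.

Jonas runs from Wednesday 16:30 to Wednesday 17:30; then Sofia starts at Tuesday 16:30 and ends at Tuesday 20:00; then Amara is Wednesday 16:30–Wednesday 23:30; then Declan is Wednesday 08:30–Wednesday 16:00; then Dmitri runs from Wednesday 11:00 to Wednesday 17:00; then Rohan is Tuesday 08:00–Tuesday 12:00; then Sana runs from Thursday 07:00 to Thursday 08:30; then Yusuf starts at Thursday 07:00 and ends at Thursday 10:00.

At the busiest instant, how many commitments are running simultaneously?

Sweep the timeline, counting +1 at each start and −1 at each end (ends before starts at a tie):
Tuesday 08:00 start Rohan → 1
Tuesday 12:00 end Rohan → 0
Tuesday 16:30 start Sofia → 1
Tuesday 20:00 end Sofia → 0
Wednesday 08:30 start Declan → 1
Wednesday 11:00 start Dmitri → 2
Wednesday 16:00 end Declan → 1
Wednesday 16:30 start Amara → 2
Wednesday 16:30 start Jonas → 3
Wednesday 17:00 end Dmitri → 2
Wednesday 17:30 end Jonas → 1
Wednesday 23:30 end Amara → 0
Thursday 07:00 start Sana → 1
Thursday 07:00 start Yusuf → 2
Thursday 08:30 end Sana → 1
Thursday 10:00 end Yusuf → 0
Peak is 3, at Wednesday 16:30 (Amara, Dmitri, Jonas).

3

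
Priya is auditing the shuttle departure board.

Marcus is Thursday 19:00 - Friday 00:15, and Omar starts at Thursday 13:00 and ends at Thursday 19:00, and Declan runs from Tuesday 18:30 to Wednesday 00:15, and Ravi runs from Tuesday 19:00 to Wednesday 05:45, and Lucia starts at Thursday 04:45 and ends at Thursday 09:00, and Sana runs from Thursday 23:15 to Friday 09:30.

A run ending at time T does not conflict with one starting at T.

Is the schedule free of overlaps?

No

Sorted by start: Declan, Ravi, Lucia, Omar, Marcus, Sana.
Ravi starts before Declan ends → Declan and Ravi overlap.
That's a conflict, so the schedule is not conflict-free.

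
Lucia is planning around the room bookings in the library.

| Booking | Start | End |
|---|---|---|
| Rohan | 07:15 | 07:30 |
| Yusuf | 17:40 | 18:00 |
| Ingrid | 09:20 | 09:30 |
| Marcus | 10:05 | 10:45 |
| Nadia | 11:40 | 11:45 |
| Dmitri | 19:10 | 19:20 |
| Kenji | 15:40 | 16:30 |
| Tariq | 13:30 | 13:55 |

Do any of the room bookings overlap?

No

Sorted by start: Rohan, Ingrid, Marcus, Nadia, Tariq, Kenji, Yusuf, Dmitri.
Ingrid starts after Rohan ends — done with Rohan.
Marcus starts after Ingrid ends — done with Ingrid.
Nadia starts after Marcus ends — done with Marcus.
Tariq starts after Nadia ends — done with Nadia.
Kenji starts after Tariq ends — done with Tariq.
Yusuf starts after Kenji ends — done with Kenji.
Dmitri starts after Yusuf ends.
Every pair is clear; the schedule has no overlaps.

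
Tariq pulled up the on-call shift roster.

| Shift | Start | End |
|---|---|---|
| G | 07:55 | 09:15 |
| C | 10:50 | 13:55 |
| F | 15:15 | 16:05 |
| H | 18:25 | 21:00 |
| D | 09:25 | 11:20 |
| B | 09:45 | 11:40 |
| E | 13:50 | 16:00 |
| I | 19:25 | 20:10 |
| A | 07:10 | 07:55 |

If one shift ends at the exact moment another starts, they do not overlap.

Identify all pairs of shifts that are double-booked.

B & C, B & D, C & D, C & E, E & F, H & I

Sorted by start: A, G, D, B, C, E, F, H, I.
G starts exactly when A ends (back-to-back, no overlap), so A has no further overlaps.
D starts after G ends, so G has no further overlaps.
B starts before D ends → D and B overlap.
C starts before D ends → D and C overlap.
E starts after D ends, so D has no further overlaps.
C starts before B ends → B and C overlap.
E starts after B ends, so B has no further overlaps.
E starts before C ends → C and E overlap.
F starts after C ends, so C has no further overlaps.
F starts before E ends → E and F overlap.
H starts after E ends, so E has no further overlaps.
H starts after F ends, so F has no further overlaps.
I starts before H ends → H and I overlap.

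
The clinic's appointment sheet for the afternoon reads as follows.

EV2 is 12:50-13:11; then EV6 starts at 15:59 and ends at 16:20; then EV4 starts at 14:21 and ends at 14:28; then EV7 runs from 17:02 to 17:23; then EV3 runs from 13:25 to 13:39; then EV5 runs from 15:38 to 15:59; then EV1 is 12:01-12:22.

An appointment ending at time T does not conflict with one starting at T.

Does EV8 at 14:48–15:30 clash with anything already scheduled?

EV1: ends 12:22 at or before EV8 starts 14:48 → clear.
EV2: ends 13:11 at or before EV8 starts 14:48 → clear.
EV3: ends 13:39 at or before EV8 starts 14:48 → clear.
EV4: ends 14:28 at or before EV8 starts 14:48 → clear.
EV5: starts 15:38 at or after EV8 ends 15:30 → clear.
EV6: starts 15:59 at or after EV8 ends 15:30 → clear.
EV7: starts 17:02 at or after EV8 ends 15:30 → clear.

No — it doesn't clash with anything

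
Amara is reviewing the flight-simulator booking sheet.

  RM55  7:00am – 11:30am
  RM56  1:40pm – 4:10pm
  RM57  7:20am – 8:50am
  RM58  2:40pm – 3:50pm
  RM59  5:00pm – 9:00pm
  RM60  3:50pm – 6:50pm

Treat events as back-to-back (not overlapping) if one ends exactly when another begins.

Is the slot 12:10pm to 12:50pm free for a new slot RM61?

RM55: ends 11:30am at or before RM61 starts 12:10pm → clear.
RM57: ends 8:50am at or before RM61 starts 12:10pm → clear.
RM56: starts 1:40pm at or after RM61 ends 12:50pm → clear.
RM58: starts 2:40pm at or after RM61 ends 12:50pm → clear.
RM60: starts 3:50pm at or after RM61 ends 12:50pm → clear.
RM59: starts 5:00pm at or after RM61 ends 12:50pm → clear.

Yes — the slot is free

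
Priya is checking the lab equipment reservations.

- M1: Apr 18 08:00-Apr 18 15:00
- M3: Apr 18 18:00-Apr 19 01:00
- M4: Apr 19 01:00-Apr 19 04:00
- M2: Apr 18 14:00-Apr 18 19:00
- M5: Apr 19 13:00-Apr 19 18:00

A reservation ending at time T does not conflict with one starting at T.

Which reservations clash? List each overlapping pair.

M1 & M2, M2 & M3

Two intervals overlap when each starts before the other ends.
Sorted by start: M1, M2, M3, M4, M5.
M2 starts before M1 ends → M1 and M2 overlap.
M3 starts after M1 ends, so M1 has no further overlaps.
M3 starts before M2 ends → M2 and M3 overlap.
M4 starts after M2 ends, so M2 has no further overlaps.
M4 starts exactly when M3 ends (back-to-back, no overlap), so M3 has no further overlaps.
M5 starts after M4 ends.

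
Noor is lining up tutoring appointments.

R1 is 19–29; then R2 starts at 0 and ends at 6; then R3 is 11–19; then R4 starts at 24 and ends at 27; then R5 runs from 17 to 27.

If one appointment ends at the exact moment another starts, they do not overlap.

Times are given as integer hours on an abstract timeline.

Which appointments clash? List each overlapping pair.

R1 & R4, R1 & R5, R3 & R5, R4 & R5

Sorted by start: R2, R3, R5, R1, R4.
R3 starts after R2 ends — done with R2.
R5 starts before R3 ends → R3 and R5 overlap.
R1 starts exactly when R3 ends (back-to-back, no overlap) — done with R3.
R1 starts before R5 ends → R5 and R1 overlap.
R4 starts before R5 ends → R5 and R4 overlap.
R4 starts before R1 ends → R1 and R4 overlap.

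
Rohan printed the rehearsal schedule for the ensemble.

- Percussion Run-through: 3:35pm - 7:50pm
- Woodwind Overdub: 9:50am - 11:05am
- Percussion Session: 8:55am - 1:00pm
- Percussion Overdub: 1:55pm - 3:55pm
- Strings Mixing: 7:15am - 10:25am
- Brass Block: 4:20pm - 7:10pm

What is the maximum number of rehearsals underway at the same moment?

3

Walk through starts and ends in time order (an end at T is processed before a start at T):
7:15am start Strings Mixing → 1
8:55am start Percussion Session → 2
9:50am start Woodwind Overdub → 3
10:25am end Strings Mixing → 2
11:05am end Woodwind Overdub → 1
1:00pm end Percussion Session → 0
1:55pm start Percussion Overdub → 1
3:35pm start Percussion Run-through → 2
3:55pm end Percussion Overdub → 1
4:20pm start Brass Block → 2
7:10pm end Brass Block → 1
7:50pm end Percussion Run-through → 0
Peak is 3, at 9:50am (Percussion Session, Strings Mixing, Woodwind Overdub).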